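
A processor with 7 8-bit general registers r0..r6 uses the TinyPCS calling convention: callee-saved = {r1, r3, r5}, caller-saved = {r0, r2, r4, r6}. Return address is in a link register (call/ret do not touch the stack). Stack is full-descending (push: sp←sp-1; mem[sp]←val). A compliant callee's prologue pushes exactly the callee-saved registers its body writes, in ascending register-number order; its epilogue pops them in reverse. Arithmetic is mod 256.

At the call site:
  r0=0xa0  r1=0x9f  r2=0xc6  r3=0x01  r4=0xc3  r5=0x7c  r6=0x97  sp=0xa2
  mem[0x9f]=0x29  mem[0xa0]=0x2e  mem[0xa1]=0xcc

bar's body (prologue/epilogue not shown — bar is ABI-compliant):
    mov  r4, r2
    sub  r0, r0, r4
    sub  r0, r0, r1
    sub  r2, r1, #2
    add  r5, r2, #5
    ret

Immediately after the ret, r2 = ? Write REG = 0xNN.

REG = 0x9d

prologue: push r5 -> mem[0xa1]=0x7c, sp=0xa1
body[0] mov  r4, r2 -> r4=0xc6
body[1] sub  r0, r0, r4 -> r0=0xda
body[2] sub  r0, r0, r1 -> r0=0x3b
body[3] sub  r2, r1, #2 -> r2=0x9d
body[4] add  r5, r2, #5 -> r5=0xa2
epilogue: pop r5=0x7c, sp=0xa2
r2 is caller-saved -> body value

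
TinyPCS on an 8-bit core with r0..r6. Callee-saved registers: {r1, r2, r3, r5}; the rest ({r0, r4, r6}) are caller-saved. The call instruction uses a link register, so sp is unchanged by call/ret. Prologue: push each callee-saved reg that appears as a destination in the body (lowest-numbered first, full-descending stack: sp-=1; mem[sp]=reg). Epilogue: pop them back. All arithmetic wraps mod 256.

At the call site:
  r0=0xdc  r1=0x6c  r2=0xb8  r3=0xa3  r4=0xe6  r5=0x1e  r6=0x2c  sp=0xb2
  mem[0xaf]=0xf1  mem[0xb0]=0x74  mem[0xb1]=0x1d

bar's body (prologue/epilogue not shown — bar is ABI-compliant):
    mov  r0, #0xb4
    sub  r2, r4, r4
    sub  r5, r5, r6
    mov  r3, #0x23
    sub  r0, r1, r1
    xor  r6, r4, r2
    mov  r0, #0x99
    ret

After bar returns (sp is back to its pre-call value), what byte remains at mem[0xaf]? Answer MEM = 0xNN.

MEM = 0x1e

prologue: push r2 -> mem[0xb1]=0xb8, sp=0xb1
prologue: push r3 -> mem[0xb0]=0xa3, sp=0xb0
prologue: push r5 -> mem[0xaf]=0x1e, sp=0xaf
body[0] mov  r0, #0xb4 -> r0=0xb4
body[1] sub  r2, r4, r4 -> r2=0x00
body[2] sub  r5, r5, r6 -> r5=0xf2
body[3] mov  r3, #0x23 -> r3=0x23
body[4] sub  r0, r1, r1 -> r0=0x00
body[5] xor  r6, r4, r2 -> r6=0xe6
body[6] mov  r0, #0x99 -> r0=0x99
epilogue: pop r5=0x1e, sp=0xb0
epilogue: pop r3=0xa3, sp=0xb1
epilogue: pop r2=0xb8, sp=0xb2
prologue pushed ['r2', 'r3', 'r5'] at ['0xb1', '0xb0', '0xaf']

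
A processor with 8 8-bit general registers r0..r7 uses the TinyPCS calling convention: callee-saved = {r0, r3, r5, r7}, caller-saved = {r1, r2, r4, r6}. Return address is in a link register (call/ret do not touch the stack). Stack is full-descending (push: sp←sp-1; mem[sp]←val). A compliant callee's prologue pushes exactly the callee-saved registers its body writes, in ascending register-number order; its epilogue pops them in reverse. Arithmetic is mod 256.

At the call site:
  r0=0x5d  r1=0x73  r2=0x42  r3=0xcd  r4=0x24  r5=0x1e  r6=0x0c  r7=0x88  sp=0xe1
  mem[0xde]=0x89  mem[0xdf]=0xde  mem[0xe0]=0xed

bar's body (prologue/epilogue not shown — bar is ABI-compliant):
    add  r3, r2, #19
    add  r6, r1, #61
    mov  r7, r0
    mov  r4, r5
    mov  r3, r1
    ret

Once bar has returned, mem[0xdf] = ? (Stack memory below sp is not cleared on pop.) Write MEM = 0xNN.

prologue: push r3 → mem[0xe0]=0xcd, sp=0xe0
prologue: push r7 → mem[0xdf]=0x88, sp=0xdf
body[0] add  r3, r2, #19 → r3=0x55
body[1] add  r6, r1, #61 → r6=0xb0
body[2] mov  r7, r0 → r7=0x5d
body[3] mov  r4, r5 → r4=0x1e
body[4] mov  r3, r1 → r3=0x73
epilogue: pop r7=0x88, sp=0xe0
epilogue: pop r3=0xcd, sp=0xe1
prologue pushed ['r3', 'r7'] at ['0xe0', '0xdf']

MEM = 0x88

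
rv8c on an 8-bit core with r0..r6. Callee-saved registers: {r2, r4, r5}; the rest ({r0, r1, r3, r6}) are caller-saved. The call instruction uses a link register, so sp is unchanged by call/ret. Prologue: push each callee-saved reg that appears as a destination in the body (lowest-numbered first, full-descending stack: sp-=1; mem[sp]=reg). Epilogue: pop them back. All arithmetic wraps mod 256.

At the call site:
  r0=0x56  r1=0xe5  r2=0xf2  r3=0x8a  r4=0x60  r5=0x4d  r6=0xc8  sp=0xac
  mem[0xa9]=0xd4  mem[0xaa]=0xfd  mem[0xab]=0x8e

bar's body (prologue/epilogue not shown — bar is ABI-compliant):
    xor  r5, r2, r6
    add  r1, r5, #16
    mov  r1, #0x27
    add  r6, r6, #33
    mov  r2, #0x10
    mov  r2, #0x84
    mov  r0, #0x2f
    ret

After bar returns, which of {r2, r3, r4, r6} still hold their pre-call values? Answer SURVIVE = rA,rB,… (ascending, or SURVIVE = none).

SURVIVE = r2,r3,r4

prologue: push r2 → mem[0xab]=0xf2, sp=0xab
prologue: push r5 → mem[0xaa]=0x4d, sp=0xaa
body[0] xor  r5, r2, r6 → r5=0x3a
body[1] add  r1, r5, #16 → r1=0x4a
body[2] mov  r1, #0x27 → r1=0x27
body[3] add  r6, r6, #33 → r6=0xe9
body[4] mov  r2, #0x10 → r2=0x10
body[5] mov  r2, #0x84 → r2=0x84
body[6] mov  r0, #0x2f → r0=0x2f
epilogue: pop r5=0x4d, sp=0xab
epilogue: pop r2=0xf2, sp=0xac
r2: callee-saved, written=True
r3: caller-saved, written=False
r4: callee-saved, written=False
r6: caller-saved, written=True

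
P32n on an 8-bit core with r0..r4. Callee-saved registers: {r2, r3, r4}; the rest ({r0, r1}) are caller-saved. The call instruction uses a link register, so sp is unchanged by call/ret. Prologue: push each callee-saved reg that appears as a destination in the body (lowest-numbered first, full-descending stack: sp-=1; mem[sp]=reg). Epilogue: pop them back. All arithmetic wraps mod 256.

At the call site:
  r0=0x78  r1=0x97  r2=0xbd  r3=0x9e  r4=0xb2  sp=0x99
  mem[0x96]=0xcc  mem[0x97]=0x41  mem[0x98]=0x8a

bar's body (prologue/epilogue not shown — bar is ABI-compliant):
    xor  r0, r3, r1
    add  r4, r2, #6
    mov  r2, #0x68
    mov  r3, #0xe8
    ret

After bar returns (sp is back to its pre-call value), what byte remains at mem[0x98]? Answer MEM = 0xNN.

prologue: push r2 → mem[0x98]=0xbd, sp=0x98
prologue: push r3 → mem[0x97]=0x9e, sp=0x97
prologue: push r4 → mem[0x96]=0xb2, sp=0x96
body[0] xor  r0, r3, r1 → r0=0x09
body[1] add  r4, r2, #6 → r4=0xc3
body[2] mov  r2, #0x68 → r2=0x68
body[3] mov  r3, #0xe8 → r3=0xe8
epilogue: pop r4=0xb2, sp=0x97
epilogue: pop r3=0x9e, sp=0x98
epilogue: pop r2=0xbd, sp=0x99
prologue pushed ['r2', 'r3', 'r4'] at ['0x98', '0x97', '0x96']

MEM = 0xbd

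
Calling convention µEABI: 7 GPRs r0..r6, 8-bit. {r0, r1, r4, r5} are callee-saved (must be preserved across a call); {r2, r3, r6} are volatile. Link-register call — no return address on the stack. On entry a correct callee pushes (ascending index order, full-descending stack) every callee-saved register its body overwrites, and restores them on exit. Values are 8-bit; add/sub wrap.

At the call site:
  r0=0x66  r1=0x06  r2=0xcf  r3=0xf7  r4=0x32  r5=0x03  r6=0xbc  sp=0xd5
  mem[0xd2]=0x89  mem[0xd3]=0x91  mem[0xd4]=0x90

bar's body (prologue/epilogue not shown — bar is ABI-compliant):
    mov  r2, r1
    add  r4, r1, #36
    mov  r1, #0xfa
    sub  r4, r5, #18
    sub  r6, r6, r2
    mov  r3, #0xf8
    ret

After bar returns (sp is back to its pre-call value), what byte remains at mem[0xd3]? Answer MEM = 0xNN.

prologue: push r1 -> mem[0xd4]=0x06, sp=0xd4
prologue: push r4 -> mem[0xd3]=0x32, sp=0xd3
body[0] mov  r2, r1 -> r2=0x06
body[1] add  r4, r1, #36 -> r4=0x2a
body[2] mov  r1, #0xfa -> r1=0xfa
body[3] sub  r4, r5, #18 -> r4=0xf1
body[4] sub  r6, r6, r2 -> r6=0xb6
body[5] mov  r3, #0xf8 -> r3=0xf8
epilogue: pop r4=0x32, sp=0xd4
epilogue: pop r1=0x06, sp=0xd5
prologue pushed ['r1', 'r4'] at ['0xd4', '0xd3']

MEM = 0x32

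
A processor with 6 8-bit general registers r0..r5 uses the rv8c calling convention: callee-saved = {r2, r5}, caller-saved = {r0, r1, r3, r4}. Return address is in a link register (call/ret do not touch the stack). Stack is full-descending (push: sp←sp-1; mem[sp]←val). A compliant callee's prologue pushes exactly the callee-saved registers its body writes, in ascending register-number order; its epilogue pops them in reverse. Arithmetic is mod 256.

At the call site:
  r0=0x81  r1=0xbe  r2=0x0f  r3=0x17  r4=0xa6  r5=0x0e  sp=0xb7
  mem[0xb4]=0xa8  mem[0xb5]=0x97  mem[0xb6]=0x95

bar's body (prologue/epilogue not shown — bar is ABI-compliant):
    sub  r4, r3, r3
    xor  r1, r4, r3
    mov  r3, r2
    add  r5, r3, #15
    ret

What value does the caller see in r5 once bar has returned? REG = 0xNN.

prologue: push r5 -> mem[0xb6]=0x0e, sp=0xb6
body[0] sub  r4, r3, r3 -> r4=0x00
body[1] xor  r1, r4, r3 -> r1=0x17
body[2] mov  r3, r2 -> r3=0x0f
body[3] add  r5, r3, #15 -> r5=0x1e
epilogue: pop r5=0x0e, sp=0xb7
r5 is callee-saved -> restored

REG = 0x0e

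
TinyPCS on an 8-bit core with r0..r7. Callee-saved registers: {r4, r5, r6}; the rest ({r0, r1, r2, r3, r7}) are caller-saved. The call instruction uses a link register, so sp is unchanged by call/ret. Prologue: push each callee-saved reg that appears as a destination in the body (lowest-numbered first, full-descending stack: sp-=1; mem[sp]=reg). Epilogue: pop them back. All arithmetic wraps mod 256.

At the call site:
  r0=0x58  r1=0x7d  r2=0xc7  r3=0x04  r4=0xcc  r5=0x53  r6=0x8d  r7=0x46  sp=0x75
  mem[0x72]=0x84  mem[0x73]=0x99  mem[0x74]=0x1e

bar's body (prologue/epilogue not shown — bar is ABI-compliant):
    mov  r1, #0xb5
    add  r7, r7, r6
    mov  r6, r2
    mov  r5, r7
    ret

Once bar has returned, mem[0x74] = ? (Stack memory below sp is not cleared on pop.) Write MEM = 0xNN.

prologue: push r5 → mem[0x74]=0x53, sp=0x74
prologue: push r6 → mem[0x73]=0x8d, sp=0x73
body[0] mov  r1, #0xb5 → r1=0xb5
body[1] add  r7, r7, r6 → r7=0xd3
body[2] mov  r6, r2 → r6=0xc7
body[3] mov  r5, r7 → r5=0xd3
epilogue: pop r6=0x8d, sp=0x74
epilogue: pop r5=0x53, sp=0x75
prologue pushed ['r5', 'r6'] at ['0x74', '0x73']

MEM = 0x53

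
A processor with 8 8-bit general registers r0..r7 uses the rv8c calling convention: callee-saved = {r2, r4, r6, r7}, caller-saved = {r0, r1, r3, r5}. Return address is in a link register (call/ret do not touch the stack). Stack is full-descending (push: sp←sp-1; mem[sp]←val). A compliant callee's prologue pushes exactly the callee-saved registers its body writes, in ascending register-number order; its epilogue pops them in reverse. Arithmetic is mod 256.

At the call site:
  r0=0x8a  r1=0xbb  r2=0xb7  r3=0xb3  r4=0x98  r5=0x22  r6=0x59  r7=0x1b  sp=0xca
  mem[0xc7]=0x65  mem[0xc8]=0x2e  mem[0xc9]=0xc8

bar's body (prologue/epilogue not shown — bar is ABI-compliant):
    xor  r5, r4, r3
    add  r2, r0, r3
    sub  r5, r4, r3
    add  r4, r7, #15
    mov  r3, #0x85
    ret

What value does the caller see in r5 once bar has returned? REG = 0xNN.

REG = 0xe5

prologue: push r2 → mem[0xc9]=0xb7, sp=0xc9
prologue: push r4 → mem[0xc8]=0x98, sp=0xc8
body[0] xor  r5, r4, r3 → r5=0x2b
body[1] add  r2, r0, r3 → r2=0x3d
body[2] sub  r5, r4, r3 → r5=0xe5
body[3] add  r4, r7, #15 → r4=0x2a
body[4] mov  r3, #0x85 → r3=0x85
epilogue: pop r4=0x98, sp=0xc9
epilogue: pop r2=0xb7, sp=0xca
r5 is caller-saved → body value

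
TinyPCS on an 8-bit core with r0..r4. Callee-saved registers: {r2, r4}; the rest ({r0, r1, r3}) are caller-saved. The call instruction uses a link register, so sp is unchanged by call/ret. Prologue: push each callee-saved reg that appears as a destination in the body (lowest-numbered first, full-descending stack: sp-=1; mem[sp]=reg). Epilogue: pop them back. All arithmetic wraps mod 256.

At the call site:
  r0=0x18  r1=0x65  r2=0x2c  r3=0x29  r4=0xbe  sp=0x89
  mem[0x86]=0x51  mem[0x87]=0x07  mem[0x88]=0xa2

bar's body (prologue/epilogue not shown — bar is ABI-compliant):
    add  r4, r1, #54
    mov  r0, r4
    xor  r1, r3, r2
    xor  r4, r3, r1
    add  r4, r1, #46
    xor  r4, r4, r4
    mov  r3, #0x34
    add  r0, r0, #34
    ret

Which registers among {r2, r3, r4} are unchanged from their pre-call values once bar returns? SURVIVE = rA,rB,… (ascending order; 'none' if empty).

prologue: push r4 -> mem[0x88]=0xbe, sp=0x88
body[0] add  r4, r1, #54 -> r4=0x9b
body[1] mov  r0, r4 -> r0=0x9b
body[2] xor  r1, r3, r2 -> r1=0x05
body[3] xor  r4, r3, r1 -> r4=0x2c
body[4] add  r4, r1, #46 -> r4=0x33
body[5] xor  r4, r4, r4 -> r4=0x00
body[6] mov  r3, #0x34 -> r3=0x34
body[7] add  r0, r0, #34 -> r0=0xbd
epilogue: pop r4=0xbe, sp=0x89
r2: callee-saved, written=False
r3: caller-saved, written=True
r4: callee-saved, written=True

SURVIVE = r2,r4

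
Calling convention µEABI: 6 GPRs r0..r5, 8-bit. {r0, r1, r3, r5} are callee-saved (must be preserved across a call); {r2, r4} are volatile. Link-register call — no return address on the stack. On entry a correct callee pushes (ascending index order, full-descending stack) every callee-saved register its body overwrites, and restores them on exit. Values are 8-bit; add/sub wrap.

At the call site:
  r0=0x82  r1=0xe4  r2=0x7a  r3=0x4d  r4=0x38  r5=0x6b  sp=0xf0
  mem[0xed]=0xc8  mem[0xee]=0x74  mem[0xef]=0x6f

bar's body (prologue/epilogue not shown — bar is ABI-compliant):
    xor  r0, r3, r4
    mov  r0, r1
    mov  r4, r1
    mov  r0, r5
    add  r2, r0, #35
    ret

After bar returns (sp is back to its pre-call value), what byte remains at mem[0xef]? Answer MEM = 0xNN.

prologue: push r0 → mem[0xef]=0x82, sp=0xef
body[0] xor  r0, r3, r4 → r0=0x75
body[1] mov  r0, r1 → r0=0xe4
body[2] mov  r4, r1 → r4=0xe4
body[3] mov  r0, r5 → r0=0x6b
body[4] add  r2, r0, #35 → r2=0x8e
epilogue: pop r0=0x82, sp=0xf0
prologue pushed ['r0'] at ['0xef']

MEM = 0x82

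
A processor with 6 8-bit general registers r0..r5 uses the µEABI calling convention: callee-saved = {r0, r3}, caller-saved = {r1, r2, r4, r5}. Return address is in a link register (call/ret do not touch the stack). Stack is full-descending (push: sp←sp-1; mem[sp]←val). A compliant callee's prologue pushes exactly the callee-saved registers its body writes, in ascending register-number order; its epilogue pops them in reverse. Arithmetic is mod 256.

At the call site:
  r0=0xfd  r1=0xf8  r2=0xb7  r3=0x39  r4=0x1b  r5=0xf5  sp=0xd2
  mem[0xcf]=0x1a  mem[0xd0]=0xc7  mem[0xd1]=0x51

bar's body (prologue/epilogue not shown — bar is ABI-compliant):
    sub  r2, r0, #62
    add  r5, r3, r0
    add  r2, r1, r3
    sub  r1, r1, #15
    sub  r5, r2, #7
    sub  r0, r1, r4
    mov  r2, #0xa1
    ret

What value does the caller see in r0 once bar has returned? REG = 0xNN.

prologue: push r0 → mem[0xd1]=0xfd, sp=0xd1
body[0] sub  r2, r0, #62 → r2=0xbf
body[1] add  r5, r3, r0 → r5=0x36
body[2] add  r2, r1, r3 → r2=0x31
body[3] sub  r1, r1, #15 → r1=0xe9
body[4] sub  r5, r2, #7 → r5=0x2a
body[5] sub  r0, r1, r4 → r0=0xce
body[6] mov  r2, #0xa1 → r2=0xa1
epilogue: pop r0=0xfd, sp=0xd2
r0 is callee-saved → restored

REG = 0xfd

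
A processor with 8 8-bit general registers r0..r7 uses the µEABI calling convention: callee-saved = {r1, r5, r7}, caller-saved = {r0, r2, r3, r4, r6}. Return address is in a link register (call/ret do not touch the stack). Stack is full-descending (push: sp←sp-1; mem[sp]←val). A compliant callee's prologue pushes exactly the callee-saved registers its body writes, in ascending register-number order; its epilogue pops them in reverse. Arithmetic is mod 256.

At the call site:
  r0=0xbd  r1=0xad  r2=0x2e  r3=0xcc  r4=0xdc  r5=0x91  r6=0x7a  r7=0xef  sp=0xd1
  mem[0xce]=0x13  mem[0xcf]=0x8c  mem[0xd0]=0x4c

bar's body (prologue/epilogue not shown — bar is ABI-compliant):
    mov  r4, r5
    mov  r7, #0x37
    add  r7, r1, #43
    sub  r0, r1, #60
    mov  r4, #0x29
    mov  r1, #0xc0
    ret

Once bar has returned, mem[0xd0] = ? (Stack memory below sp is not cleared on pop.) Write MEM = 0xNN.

MEM = 0xad

prologue: push r1 -> mem[0xd0]=0xad, sp=0xd0
prologue: push r7 -> mem[0xcf]=0xef, sp=0xcf
body[0] mov  r4, r5 -> r4=0x91
body[1] mov  r7, #0x37 -> r7=0x37
body[2] add  r7, r1, #43 -> r7=0xd8
body[3] sub  r0, r1, #60 -> r0=0x71
body[4] mov  r4, #0x29 -> r4=0x29
body[5] mov  r1, #0xc0 -> r1=0xc0
epilogue: pop r7=0xef, sp=0xd0
epilogue: pop r1=0xad, sp=0xd1
prologue pushed ['r1', 'r7'] at ['0xd0', '0xcf']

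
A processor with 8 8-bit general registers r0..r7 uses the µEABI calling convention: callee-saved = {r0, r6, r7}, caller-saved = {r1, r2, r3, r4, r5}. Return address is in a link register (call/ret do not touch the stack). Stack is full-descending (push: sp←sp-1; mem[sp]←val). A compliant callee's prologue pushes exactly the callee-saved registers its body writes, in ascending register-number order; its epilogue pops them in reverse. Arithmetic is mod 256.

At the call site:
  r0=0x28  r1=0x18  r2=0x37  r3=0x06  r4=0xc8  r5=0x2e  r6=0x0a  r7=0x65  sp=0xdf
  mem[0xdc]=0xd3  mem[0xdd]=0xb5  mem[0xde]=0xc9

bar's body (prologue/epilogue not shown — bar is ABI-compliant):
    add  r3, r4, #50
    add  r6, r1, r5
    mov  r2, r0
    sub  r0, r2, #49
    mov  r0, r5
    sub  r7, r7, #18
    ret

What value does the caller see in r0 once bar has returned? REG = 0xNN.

REG = 0x28

prologue: push r0 -> mem[0xde]=0x28, sp=0xde
prologue: push r6 -> mem[0xdd]=0x0a, sp=0xdd
prologue: push r7 -> mem[0xdc]=0x65, sp=0xdc
body[0] add  r3, r4, #50 -> r3=0xfa
body[1] add  r6, r1, r5 -> r6=0x46
body[2] mov  r2, r0 -> r2=0x28
body[3] sub  r0, r2, #49 -> r0=0xf7
body[4] mov  r0, r5 -> r0=0x2e
body[5] sub  r7, r7, #18 -> r7=0x53
epilogue: pop r7=0x65, sp=0xdd
epilogue: pop r6=0x0a, sp=0xde
epilogue: pop r0=0x28, sp=0xdf
r0 is callee-saved -> restored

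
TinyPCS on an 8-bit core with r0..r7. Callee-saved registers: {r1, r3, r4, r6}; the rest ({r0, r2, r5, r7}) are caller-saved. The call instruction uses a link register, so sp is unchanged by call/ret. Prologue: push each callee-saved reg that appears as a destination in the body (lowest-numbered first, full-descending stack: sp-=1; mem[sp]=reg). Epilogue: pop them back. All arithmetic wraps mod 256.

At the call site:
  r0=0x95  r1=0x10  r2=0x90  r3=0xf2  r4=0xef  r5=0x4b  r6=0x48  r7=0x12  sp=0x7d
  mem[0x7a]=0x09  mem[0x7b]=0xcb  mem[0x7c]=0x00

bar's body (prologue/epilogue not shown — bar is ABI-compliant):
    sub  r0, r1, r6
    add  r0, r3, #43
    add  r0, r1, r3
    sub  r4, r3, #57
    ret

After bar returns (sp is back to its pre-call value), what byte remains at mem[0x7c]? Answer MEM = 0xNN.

MEM = 0xef

prologue: push r4 -> mem[0x7c]=0xef, sp=0x7c
body[0] sub  r0, r1, r6 -> r0=0xc8
body[1] add  r0, r3, #43 -> r0=0x1d
body[2] add  r0, r1, r3 -> r0=0x02
body[3] sub  r4, r3, #57 -> r4=0xb9
epilogue: pop r4=0xef, sp=0x7d
prologue pushed ['r4'] at ['0x7c']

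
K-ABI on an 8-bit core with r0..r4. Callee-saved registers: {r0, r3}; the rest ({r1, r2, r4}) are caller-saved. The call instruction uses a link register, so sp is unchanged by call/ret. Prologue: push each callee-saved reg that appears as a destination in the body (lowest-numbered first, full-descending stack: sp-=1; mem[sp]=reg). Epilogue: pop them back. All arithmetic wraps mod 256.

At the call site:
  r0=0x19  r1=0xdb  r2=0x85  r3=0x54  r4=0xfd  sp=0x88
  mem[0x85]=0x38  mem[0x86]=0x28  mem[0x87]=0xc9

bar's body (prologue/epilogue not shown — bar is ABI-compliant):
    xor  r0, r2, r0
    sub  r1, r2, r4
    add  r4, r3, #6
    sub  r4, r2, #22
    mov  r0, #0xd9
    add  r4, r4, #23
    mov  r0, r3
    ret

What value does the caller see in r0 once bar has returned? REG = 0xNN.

prologue: push r0 -> mem[0x87]=0x19, sp=0x87
body[0] xor  r0, r2, r0 -> r0=0x9c
body[1] sub  r1, r2, r4 -> r1=0x88
body[2] add  r4, r3, #6 -> r4=0x5a
body[3] sub  r4, r2, #22 -> r4=0x6f
body[4] mov  r0, #0xd9 -> r0=0xd9
body[5] add  r4, r4, #23 -> r4=0x86
body[6] mov  r0, r3 -> r0=0x54
epilogue: pop r0=0x19, sp=0x88
r0 is callee-saved -> restored

REG = 0x19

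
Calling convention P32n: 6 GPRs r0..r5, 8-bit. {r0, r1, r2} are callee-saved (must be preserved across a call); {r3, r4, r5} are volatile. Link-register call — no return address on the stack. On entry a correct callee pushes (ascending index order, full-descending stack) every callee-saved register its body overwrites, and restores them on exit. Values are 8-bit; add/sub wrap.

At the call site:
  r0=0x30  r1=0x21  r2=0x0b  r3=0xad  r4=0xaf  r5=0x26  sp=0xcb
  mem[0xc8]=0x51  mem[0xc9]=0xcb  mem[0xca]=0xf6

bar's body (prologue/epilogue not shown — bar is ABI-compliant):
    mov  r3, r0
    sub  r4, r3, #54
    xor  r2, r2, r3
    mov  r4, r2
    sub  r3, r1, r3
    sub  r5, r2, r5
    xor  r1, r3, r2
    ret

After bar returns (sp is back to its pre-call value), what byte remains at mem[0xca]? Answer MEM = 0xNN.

MEM = 0x21

prologue: push r1 -> mem[0xca]=0x21, sp=0xca
prologue: push r2 -> mem[0xc9]=0x0b, sp=0xc9
body[0] mov  r3, r0 -> r3=0x30
body[1] sub  r4, r3, #54 -> r4=0xfa
body[2] xor  r2, r2, r3 -> r2=0x3b
body[3] mov  r4, r2 -> r4=0x3b
body[4] sub  r3, r1, r3 -> r3=0xf1
body[5] sub  r5, r2, r5 -> r5=0x15
body[6] xor  r1, r3, r2 -> r1=0xca
epilogue: pop r2=0x0b, sp=0xca
epilogue: pop r1=0x21, sp=0xcb
prologue pushed ['r1', 'r2'] at ['0xca', '0xc9']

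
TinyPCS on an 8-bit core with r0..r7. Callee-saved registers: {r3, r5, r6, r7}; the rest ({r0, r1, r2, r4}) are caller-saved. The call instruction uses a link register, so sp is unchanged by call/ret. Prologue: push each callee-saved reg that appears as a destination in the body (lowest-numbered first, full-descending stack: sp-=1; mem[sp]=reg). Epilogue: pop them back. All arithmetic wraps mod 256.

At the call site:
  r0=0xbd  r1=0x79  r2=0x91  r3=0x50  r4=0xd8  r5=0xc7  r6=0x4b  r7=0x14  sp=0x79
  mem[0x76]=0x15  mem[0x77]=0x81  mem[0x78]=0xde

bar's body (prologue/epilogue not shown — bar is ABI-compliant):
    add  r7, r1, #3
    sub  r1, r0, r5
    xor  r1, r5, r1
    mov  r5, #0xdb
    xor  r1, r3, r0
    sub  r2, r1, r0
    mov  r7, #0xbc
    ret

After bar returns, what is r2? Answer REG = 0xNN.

REG = 0x30

prologue: push r5 -> mem[0x78]=0xc7, sp=0x78
prologue: push r7 -> mem[0x77]=0x14, sp=0x77
body[0] add  r7, r1, #3 -> r7=0x7c
body[1] sub  r1, r0, r5 -> r1=0xf6
body[2] xor  r1, r5, r1 -> r1=0x31
body[3] mov  r5, #0xdb -> r5=0xdb
body[4] xor  r1, r3, r0 -> r1=0xed
body[5] sub  r2, r1, r0 -> r2=0x30
body[6] mov  r7, #0xbc -> r7=0xbc
epilogue: pop r7=0x14, sp=0x78
epilogue: pop r5=0xc7, sp=0x79
r2 is caller-saved -> body value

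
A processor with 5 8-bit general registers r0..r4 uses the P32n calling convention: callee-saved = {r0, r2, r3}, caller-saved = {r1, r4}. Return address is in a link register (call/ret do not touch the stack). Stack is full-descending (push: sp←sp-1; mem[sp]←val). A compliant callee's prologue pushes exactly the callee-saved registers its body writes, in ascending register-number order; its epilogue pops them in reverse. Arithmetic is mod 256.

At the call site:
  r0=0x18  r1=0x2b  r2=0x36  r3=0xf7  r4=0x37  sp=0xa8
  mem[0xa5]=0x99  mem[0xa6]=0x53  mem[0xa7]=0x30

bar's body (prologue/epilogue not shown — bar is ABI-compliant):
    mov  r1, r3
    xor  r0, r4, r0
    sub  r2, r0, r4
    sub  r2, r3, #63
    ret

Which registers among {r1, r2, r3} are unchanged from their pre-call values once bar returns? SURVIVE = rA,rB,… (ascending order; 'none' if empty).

SURVIVE = r2,r3

prologue: push r0 → mem[0xa7]=0x18, sp=0xa7
prologue: push r2 → mem[0xa6]=0x36, sp=0xa6
body[0] mov  r1, r3 → r1=0xf7
body[1] xor  r0, r4, r0 → r0=0x2f
body[2] sub  r2, r0, r4 → r2=0xf8
body[3] sub  r2, r3, #63 → r2=0xb8
epilogue: pop r2=0x36, sp=0xa7
epilogue: pop r0=0x18, sp=0xa8
r1: caller-saved, written=True
r2: callee-saved, written=True
r3: callee-saved, written=False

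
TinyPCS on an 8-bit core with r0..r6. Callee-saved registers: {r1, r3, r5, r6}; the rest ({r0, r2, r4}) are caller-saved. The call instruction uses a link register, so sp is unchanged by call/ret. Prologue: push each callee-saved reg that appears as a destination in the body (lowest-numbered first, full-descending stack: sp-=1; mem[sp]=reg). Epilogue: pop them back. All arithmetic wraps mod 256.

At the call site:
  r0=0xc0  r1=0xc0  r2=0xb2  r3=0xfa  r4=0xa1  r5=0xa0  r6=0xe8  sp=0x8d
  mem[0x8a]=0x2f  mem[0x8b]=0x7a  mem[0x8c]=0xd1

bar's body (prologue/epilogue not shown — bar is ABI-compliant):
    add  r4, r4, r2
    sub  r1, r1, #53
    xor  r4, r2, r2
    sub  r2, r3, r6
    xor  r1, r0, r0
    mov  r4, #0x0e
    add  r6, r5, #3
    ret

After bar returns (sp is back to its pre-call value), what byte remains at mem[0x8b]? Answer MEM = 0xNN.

MEM = 0xe8

prologue: push r1 -> mem[0x8c]=0xc0, sp=0x8c
prologue: push r6 -> mem[0x8b]=0xe8, sp=0x8b
body[0] add  r4, r4, r2 -> r4=0x53
body[1] sub  r1, r1, #53 -> r1=0x8b
body[2] xor  r4, r2, r2 -> r4=0x00
body[3] sub  r2, r3, r6 -> r2=0x12
body[4] xor  r1, r0, r0 -> r1=0x00
body[5] mov  r4, #0x0e -> r4=0x0e
body[6] add  r6, r5, #3 -> r6=0xa3
epilogue: pop r6=0xe8, sp=0x8c
epilogue: pop r1=0xc0, sp=0x8d
prologue pushed ['r1', 'r6'] at ['0x8c', '0x8b']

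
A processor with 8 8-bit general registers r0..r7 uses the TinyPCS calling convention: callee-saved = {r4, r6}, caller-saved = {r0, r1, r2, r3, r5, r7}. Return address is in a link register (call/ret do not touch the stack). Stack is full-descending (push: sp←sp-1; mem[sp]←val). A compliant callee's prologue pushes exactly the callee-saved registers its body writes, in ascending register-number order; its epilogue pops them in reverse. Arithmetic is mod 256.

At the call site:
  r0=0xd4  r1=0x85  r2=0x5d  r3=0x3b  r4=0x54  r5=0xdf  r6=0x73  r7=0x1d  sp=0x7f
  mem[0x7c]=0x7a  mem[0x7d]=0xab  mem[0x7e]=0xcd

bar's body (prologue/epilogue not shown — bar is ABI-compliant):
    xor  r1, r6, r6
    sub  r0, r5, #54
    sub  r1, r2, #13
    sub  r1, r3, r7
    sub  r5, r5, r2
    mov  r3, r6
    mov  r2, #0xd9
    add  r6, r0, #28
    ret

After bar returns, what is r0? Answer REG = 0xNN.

prologue: push r6 → mem[0x7e]=0x73, sp=0x7e
body[0] xor  r1, r6, r6 → r1=0x00
body[1] sub  r0, r5, #54 → r0=0xa9
body[2] sub  r1, r2, #13 → r1=0x50
body[3] sub  r1, r3, r7 → r1=0x1e
body[4] sub  r5, r5, r2 → r5=0x82
body[5] mov  r3, r6 → r3=0x73
body[6] mov  r2, #0xd9 → r2=0xd9
body[7] add  r6, r0, #28 → r6=0xc5
epilogue: pop r6=0x73, sp=0x7f
r0 is caller-saved → body value

REG = 0xa9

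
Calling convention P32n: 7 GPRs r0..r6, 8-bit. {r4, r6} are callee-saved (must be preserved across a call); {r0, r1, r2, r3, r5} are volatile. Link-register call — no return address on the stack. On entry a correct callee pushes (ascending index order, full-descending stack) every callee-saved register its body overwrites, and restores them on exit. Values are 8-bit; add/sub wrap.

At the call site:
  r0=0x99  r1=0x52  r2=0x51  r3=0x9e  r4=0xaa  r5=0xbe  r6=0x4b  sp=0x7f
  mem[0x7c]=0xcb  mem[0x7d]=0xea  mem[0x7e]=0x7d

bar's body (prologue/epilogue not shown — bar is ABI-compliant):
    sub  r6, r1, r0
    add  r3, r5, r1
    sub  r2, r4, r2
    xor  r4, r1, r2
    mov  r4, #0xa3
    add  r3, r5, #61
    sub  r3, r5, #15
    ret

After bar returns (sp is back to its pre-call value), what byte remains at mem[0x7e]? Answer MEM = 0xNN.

prologue: push r4 -> mem[0x7e]=0xaa, sp=0x7e
prologue: push r6 -> mem[0x7d]=0x4b, sp=0x7d
body[0] sub  r6, r1, r0 -> r6=0xb9
body[1] add  r3, r5, r1 -> r3=0x10
body[2] sub  r2, r4, r2 -> r2=0x59
body[3] xor  r4, r1, r2 -> r4=0x0b
body[4] mov  r4, #0xa3 -> r4=0xa3
body[5] add  r3, r5, #61 -> r3=0xfb
body[6] sub  r3, r5, #15 -> r3=0xaf
epilogue: pop r6=0x4b, sp=0x7e
epilogue: pop r4=0xaa, sp=0x7f
prologue pushed ['r4', 'r6'] at ['0x7e', '0x7d']

MEM = 0xaa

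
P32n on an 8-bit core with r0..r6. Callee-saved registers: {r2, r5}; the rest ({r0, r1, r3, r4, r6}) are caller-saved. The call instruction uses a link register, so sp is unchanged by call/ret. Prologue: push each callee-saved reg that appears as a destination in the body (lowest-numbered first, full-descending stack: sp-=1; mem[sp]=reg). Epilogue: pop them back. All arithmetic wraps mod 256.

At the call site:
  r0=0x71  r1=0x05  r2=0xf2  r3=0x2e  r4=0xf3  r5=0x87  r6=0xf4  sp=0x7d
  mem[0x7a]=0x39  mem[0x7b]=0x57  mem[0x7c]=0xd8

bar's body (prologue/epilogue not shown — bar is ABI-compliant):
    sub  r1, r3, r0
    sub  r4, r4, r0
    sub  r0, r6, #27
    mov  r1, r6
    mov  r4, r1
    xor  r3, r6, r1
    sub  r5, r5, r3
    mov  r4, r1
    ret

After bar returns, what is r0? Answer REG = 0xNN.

prologue: push r5 -> mem[0x7c]=0x87, sp=0x7c
body[0] sub  r1, r3, r0 -> r1=0xbd
body[1] sub  r4, r4, r0 -> r4=0x82
body[2] sub  r0, r6, #27 -> r0=0xd9
body[3] mov  r1, r6 -> r1=0xf4
body[4] mov  r4, r1 -> r4=0xf4
body[5] xor  r3, r6, r1 -> r3=0x00
body[6] sub  r5, r5, r3 -> r5=0x87
body[7] mov  r4, r1 -> r4=0xf4
epilogue: pop r5=0x87, sp=0x7d
r0 is caller-saved -> body value

REG = 0xd9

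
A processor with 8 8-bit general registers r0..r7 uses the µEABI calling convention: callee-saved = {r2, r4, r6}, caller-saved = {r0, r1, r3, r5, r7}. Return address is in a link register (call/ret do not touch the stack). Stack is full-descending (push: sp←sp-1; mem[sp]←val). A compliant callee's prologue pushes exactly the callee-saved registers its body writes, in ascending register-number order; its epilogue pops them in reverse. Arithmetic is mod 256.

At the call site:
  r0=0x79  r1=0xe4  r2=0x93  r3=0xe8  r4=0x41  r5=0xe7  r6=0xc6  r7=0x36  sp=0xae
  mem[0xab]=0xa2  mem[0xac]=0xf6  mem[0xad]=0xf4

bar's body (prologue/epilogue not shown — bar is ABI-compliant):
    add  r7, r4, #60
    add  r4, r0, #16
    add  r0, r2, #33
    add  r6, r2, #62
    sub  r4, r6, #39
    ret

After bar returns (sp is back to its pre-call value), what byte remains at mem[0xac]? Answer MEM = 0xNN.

MEM = 0xc6

prologue: push r4 → mem[0xad]=0x41, sp=0xad
prologue: push r6 → mem[0xac]=0xc6, sp=0xac
body[0] add  r7, r4, #60 → r7=0x7d
body[1] add  r4, r0, #16 → r4=0x89
body[2] add  r0, r2, #33 → r0=0xb4
body[3] add  r6, r2, #62 → r6=0xd1
body[4] sub  r4, r6, #39 → r4=0xaa
epilogue: pop r6=0xc6, sp=0xad
epilogue: pop r4=0x41, sp=0xae
prologue pushed ['r4', 'r6'] at ['0xad', '0xac']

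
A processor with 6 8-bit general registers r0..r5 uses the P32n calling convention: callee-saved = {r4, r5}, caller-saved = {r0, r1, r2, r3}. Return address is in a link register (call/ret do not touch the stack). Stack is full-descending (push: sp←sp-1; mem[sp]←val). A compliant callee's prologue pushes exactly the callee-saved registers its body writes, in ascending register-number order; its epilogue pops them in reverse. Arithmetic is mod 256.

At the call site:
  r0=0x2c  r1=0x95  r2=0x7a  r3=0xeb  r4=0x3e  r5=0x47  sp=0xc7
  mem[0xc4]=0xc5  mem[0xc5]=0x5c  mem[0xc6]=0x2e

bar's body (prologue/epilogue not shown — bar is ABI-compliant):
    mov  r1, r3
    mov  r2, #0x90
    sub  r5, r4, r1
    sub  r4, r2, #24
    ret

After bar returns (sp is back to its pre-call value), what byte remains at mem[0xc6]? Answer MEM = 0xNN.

prologue: push r4 → mem[0xc6]=0x3e, sp=0xc6
prologue: push r5 → mem[0xc5]=0x47, sp=0xc5
body[0] mov  r1, r3 → r1=0xeb
body[1] mov  r2, #0x90 → r2=0x90
body[2] sub  r5, r4, r1 → r5=0x53
body[3] sub  r4, r2, #24 → r4=0x78
epilogue: pop r5=0x47, sp=0xc6
epilogue: pop r4=0x3e, sp=0xc7
prologue pushed ['r4', 'r5'] at ['0xc6', '0xc5']

MEM = 0x3e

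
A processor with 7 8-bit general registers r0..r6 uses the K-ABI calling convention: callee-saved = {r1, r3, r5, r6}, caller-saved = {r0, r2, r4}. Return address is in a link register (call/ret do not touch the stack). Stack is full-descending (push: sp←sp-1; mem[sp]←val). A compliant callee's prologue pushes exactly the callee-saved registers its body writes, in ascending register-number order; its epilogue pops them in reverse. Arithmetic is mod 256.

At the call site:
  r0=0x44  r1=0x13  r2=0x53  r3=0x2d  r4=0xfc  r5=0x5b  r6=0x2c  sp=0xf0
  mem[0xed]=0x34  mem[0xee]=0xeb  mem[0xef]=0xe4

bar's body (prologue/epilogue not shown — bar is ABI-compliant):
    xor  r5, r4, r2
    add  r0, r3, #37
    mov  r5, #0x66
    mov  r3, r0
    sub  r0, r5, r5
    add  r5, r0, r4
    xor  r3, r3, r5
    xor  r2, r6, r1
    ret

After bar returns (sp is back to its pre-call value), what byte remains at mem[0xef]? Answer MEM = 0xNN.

prologue: push r3 → mem[0xef]=0x2d, sp=0xef
prologue: push r5 → mem[0xee]=0x5b, sp=0xee
body[0] xor  r5, r4, r2 → r5=0xaf
body[1] add  r0, r3, #37 → r0=0x52
body[2] mov  r5, #0x66 → r5=0x66
body[3] mov  r3, r0 → r3=0x52
body[4] sub  r0, r5, r5 → r0=0x00
body[5] add  r5, r0, r4 → r5=0xfc
body[6] xor  r3, r3, r5 → r3=0xae
body[7] xor  r2, r6, r1 → r2=0x3f
epilogue: pop r5=0x5b, sp=0xef
epilogue: pop r3=0x2d, sp=0xf0
prologue pushed ['r3', 'r5'] at ['0xef', '0xee']

MEM = 0x2d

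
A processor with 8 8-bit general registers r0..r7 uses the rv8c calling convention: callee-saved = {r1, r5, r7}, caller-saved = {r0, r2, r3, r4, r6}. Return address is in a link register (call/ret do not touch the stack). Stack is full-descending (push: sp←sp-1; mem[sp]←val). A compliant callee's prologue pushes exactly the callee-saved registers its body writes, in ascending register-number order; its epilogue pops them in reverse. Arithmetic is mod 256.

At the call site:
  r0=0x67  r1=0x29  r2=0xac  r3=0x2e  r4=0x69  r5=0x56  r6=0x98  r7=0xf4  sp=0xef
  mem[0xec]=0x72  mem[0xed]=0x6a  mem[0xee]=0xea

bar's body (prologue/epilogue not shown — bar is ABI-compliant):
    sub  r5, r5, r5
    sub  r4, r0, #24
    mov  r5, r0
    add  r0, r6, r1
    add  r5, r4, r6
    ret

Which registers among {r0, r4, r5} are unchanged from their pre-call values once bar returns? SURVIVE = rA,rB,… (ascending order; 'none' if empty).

prologue: push r5 → mem[0xee]=0x56, sp=0xee
body[0] sub  r5, r5, r5 → r5=0x00
body[1] sub  r4, r0, #24 → r4=0x4f
body[2] mov  r5, r0 → r5=0x67
body[3] add  r0, r6, r1 → r0=0xc1
body[4] add  r5, r4, r6 → r5=0xe7
epilogue: pop r5=0x56, sp=0xef
r0: caller-saved, written=True
r4: caller-saved, written=True
r5: callee-saved, written=True

SURVIVE = r5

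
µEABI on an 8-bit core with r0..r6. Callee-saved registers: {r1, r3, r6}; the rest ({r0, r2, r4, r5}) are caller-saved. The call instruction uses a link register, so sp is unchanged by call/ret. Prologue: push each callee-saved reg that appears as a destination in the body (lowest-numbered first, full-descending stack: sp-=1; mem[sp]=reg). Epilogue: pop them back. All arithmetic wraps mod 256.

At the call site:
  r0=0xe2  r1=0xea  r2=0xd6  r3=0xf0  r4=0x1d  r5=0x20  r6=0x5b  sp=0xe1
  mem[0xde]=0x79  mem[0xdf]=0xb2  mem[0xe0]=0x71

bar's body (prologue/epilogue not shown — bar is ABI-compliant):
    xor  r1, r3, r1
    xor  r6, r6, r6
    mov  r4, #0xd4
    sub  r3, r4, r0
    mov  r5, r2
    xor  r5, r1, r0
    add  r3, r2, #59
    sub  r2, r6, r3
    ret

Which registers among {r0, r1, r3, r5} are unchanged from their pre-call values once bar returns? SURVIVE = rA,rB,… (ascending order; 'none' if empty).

SURVIVE = r0,r1,r3

prologue: push r1 -> mem[0xe0]=0xea, sp=0xe0
prologue: push r3 -> mem[0xdf]=0xf0, sp=0xdf
prologue: push r6 -> mem[0xde]=0x5b, sp=0xde
body[0] xor  r1, r3, r1 -> r1=0x1a
body[1] xor  r6, r6, r6 -> r6=0x00
body[2] mov  r4, #0xd4 -> r4=0xd4
body[3] sub  r3, r4, r0 -> r3=0xf2
body[4] mov  r5, r2 -> r5=0xd6
body[5] xor  r5, r1, r0 -> r5=0xf8
body[6] add  r3, r2, #59 -> r3=0x11
body[7] sub  r2, r6, r3 -> r2=0xef
epilogue: pop r6=0x5b, sp=0xdf
epilogue: pop r3=0xf0, sp=0xe0
epilogue: pop r1=0xea, sp=0xe1
r0: caller-saved, written=False
r1: callee-saved, written=True
r3: callee-saved, written=True
r5: caller-saved, written=True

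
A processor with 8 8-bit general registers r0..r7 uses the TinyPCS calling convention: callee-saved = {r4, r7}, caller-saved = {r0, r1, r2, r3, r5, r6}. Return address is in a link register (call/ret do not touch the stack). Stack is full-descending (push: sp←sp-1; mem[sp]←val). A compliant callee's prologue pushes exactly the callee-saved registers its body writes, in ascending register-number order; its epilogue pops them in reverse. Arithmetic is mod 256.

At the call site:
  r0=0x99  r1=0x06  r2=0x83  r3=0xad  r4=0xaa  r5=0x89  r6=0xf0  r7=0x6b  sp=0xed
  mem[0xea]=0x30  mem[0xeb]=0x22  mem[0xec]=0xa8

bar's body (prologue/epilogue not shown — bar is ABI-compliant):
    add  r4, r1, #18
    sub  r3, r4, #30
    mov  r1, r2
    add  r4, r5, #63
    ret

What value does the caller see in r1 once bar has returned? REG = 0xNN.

REG = 0x83

prologue: push r4 -> mem[0xec]=0xaa, sp=0xec
body[0] add  r4, r1, #18 -> r4=0x18
body[1] sub  r3, r4, #30 -> r3=0xfa
body[2] mov  r1, r2 -> r1=0x83
body[3] add  r4, r5, #63 -> r4=0xc8
epilogue: pop r4=0xaa, sp=0xed
r1 is caller-saved -> body value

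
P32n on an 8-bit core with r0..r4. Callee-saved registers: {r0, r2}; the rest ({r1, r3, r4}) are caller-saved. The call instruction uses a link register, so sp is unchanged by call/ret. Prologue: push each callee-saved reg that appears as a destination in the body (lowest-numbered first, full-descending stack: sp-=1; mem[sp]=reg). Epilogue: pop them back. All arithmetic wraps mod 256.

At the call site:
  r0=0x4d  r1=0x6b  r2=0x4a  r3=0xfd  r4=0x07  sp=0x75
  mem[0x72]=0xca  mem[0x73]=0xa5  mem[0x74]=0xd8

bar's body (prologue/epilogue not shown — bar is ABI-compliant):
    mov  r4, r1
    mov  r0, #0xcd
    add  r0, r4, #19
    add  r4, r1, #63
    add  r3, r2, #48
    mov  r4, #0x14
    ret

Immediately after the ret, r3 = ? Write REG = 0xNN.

REG = 0x7a

prologue: push r0 -> mem[0x74]=0x4d, sp=0x74
body[0] mov  r4, r1 -> r4=0x6b
body[1] mov  r0, #0xcd -> r0=0xcd
body[2] add  r0, r4, #19 -> r0=0x7e
body[3] add  r4, r1, #63 -> r4=0xaa
body[4] add  r3, r2, #48 -> r3=0x7a
body[5] mov  r4, #0x14 -> r4=0x14
epilogue: pop r0=0x4d, sp=0x75
r3 is caller-saved -> body value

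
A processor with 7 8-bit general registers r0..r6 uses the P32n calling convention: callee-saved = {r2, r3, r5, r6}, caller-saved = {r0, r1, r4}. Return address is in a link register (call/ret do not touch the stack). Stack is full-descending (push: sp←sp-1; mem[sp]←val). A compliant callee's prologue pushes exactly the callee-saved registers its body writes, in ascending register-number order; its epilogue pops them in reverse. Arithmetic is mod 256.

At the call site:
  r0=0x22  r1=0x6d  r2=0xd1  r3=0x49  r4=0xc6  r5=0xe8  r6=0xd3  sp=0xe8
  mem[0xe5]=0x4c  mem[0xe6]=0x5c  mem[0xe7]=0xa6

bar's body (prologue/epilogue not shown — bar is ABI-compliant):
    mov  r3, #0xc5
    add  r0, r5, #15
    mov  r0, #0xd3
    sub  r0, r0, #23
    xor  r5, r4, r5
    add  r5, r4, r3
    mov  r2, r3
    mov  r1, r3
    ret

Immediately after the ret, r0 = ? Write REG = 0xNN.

REG = 0xbc

prologue: push r2 -> mem[0xe7]=0xd1, sp=0xe7
prologue: push r3 -> mem[0xe6]=0x49, sp=0xe6
prologue: push r5 -> mem[0xe5]=0xe8, sp=0xe5
body[0] mov  r3, #0xc5 -> r3=0xc5
body[1] add  r0, r5, #15 -> r0=0xf7
body[2] mov  r0, #0xd3 -> r0=0xd3
body[3] sub  r0, r0, #23 -> r0=0xbc
body[4] xor  r5, r4, r5 -> r5=0x2e
body[5] add  r5, r4, r3 -> r5=0x8b
body[6] mov  r2, r3 -> r2=0xc5
body[7] mov  r1, r3 -> r1=0xc5
epilogue: pop r5=0xe8, sp=0xe6
epilogue: pop r3=0x49, sp=0xe7
epilogue: pop r2=0xd1, sp=0xe8
r0 is caller-saved -> body value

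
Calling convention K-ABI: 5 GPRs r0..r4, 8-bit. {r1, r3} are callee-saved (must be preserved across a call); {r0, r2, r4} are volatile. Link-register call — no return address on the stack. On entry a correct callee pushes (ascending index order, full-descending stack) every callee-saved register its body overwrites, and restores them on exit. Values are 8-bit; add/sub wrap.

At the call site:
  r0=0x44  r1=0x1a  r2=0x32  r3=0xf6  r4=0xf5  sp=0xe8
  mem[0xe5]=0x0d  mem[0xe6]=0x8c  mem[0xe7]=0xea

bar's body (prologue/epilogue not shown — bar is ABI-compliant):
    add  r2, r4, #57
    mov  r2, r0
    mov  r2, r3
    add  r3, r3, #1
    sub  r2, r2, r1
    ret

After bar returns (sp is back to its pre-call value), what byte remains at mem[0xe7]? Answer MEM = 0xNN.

MEM = 0xf6

prologue: push r3 -> mem[0xe7]=0xf6, sp=0xe7
body[0] add  r2, r4, #57 -> r2=0x2e
body[1] mov  r2, r0 -> r2=0x44
body[2] mov  r2, r3 -> r2=0xf6
body[3] add  r3, r3, #1 -> r3=0xf7
body[4] sub  r2, r2, r1 -> r2=0xdc
epilogue: pop r3=0xf6, sp=0xe8
prologue pushed ['r3'] at ['0xe7']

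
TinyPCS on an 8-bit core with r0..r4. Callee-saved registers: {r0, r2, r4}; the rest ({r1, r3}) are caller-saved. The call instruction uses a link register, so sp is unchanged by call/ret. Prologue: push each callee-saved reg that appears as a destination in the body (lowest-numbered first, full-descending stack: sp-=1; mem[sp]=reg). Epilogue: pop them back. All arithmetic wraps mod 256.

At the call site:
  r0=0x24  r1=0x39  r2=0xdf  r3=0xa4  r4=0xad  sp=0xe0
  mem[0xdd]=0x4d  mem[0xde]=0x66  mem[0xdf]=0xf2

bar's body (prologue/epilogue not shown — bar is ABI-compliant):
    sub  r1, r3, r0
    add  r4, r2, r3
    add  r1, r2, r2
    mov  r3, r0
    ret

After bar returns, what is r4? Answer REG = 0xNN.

prologue: push r4 -> mem[0xdf]=0xad, sp=0xdf
body[0] sub  r1, r3, r0 -> r1=0x80
body[1] add  r4, r2, r3 -> r4=0x83
body[2] add  r1, r2, r2 -> r1=0xbe
body[3] mov  r3, r0 -> r3=0x24
epilogue: pop r4=0xad, sp=0xe0
r4 is callee-saved -> restored

REG = 0xad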